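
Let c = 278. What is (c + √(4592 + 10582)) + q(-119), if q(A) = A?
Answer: 159 + 3*√1686 ≈ 282.18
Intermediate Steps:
(c + √(4592 + 10582)) + q(-119) = (278 + √(4592 + 10582)) - 119 = (278 + √15174) - 119 = (278 + 3*√1686) - 119 = 159 + 3*√1686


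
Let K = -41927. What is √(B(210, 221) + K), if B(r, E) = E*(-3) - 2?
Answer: 44*I*√22 ≈ 206.38*I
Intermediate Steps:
B(r, E) = -2 - 3*E (B(r, E) = -3*E - 2 = -2 - 3*E)
√(B(210, 221) + K) = √((-2 - 3*221) - 41927) = √((-2 - 663) - 41927) = √(-665 - 41927) = √(-42592) = 44*I*√22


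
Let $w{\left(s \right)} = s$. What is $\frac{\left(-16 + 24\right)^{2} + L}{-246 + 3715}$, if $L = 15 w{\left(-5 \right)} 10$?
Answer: $- \frac{686}{3469} \approx -0.19775$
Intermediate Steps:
$L = -750$ ($L = 15 \left(-5\right) 10 = \left(-75\right) 10 = -750$)
$\frac{\left(-16 + 24\right)^{2} + L}{-246 + 3715} = \frac{\left(-16 + 24\right)^{2} - 750}{-246 + 3715} = \frac{8^{2} - 750}{3469} = \left(64 - 750\right) \frac{1}{3469} = \left(-686\right) \frac{1}{3469} = - \frac{686}{3469}$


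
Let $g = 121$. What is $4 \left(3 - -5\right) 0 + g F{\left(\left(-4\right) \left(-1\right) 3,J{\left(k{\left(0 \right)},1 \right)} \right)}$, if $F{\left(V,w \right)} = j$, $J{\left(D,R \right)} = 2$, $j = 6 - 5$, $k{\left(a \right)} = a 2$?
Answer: $121$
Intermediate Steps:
$k{\left(a \right)} = 2 a$
$j = 1$
$F{\left(V,w \right)} = 1$
$4 \left(3 - -5\right) 0 + g F{\left(\left(-4\right) \left(-1\right) 3,J{\left(k{\left(0 \right)},1 \right)} \right)} = 4 \left(3 - -5\right) 0 + 121 \cdot 1 = 4 \left(3 + 5\right) 0 + 121 = 4 \cdot 8 \cdot 0 + 121 = 32 \cdot 0 + 121 = 0 + 121 = 121$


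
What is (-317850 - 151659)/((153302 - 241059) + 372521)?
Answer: -469509/284764 ≈ -1.6488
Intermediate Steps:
(-317850 - 151659)/((153302 - 241059) + 372521) = -469509/(-87757 + 372521) = -469509/284764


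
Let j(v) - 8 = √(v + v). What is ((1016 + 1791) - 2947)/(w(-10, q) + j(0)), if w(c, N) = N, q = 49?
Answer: -140/57 ≈ -2.4561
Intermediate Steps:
j(v) = 8 + √2*√v (j(v) = 8 + √(v + v) = 8 + √(2*v) = 8 + √2*√v)
((1016 + 1791) - 2947)/(w(-10, q) + j(0)) = ((1016 + 1791) - 2947)/(49 + (8 + √2*√0)) = (2807 - 2947)/(49 + (8 + √2*0)) = -140/(49 + (8 + 0)) = -140/(49 + 8) = -140/57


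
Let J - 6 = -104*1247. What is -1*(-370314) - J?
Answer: 499996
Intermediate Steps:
J = -129682 (J = 6 - 104*1247 = 6 - 129688 = -129682)
-1*(-370314) - J = -1*(-370314) - 1*(-129682) = 370314 + 129682 = 499996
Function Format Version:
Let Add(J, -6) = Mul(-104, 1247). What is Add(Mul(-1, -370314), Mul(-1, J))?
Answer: 499996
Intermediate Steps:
J = -129682 (J = Add(6, Mul(-104, 1247)) = Add(6, -129688) = -129682)
Add(Mul(-1, -370314), Mul(-1, J)) = Add(Mul(-1, -370314), Mul(-1, -129682)) = Add(370314, 129682) = 499996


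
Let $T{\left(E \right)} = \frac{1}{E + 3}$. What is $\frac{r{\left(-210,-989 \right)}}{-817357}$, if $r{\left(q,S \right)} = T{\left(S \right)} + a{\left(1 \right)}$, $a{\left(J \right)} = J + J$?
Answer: $- \frac{1971}{805914002} \approx -2.4457 \cdot 10^{-6}$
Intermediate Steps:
$T{\left(E \right)} = \frac{1}{3 + E}$
$a{\left(J \right)} = 2 J$
$r{\left(q,S \right)} = 2 + \frac{1}{3 + S}$ ($r{\left(q,S \right)} = \frac{1}{3 + S} + 2 \cdot 1 = \frac{1}{3 + S} + 2 = 2 + \frac{1}{3 + S}$)
$\frac{r{\left(-210,-989 \right)}}{-817357} = \frac{\frac{1}{3 - 989} \left(7 + 2 \left(-989\right)\right)}{-817357} = \frac{7 - 1978}{-986} \left(- \frac{1}{817357}\right) = \left(- \frac{1}{986}\right) \left(-1971\right) \left(- \frac{1}{817357}\right) = \frac{1971}{986} \left(- \frac{1}{817357}\right) = - \frac{1971}{805914002}$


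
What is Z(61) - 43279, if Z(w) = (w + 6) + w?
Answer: -43151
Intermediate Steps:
Z(w) = 6 + 2*w (Z(w) = (6 + w) + w = 6 + 2*w)
Z(61) - 43279 = (6 + 2*61) - 43279 = (6 + 122) - 43279 = 128 - 43279 = -43151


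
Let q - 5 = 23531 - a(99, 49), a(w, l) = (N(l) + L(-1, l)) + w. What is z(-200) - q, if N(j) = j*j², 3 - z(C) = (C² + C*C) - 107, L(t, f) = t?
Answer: 14321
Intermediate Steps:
z(C) = 110 - 2*C² (z(C) = 3 - ((C² + C*C) - 107) = 3 - ((C² + C²) - 107) = 3 - (2*C² - 107) = 3 - (-107 + 2*C²) = 3 + (107 - 2*C²) = 110 - 2*C²)
N(j) = j³
a(w, l) = -1 + w + l³ (a(w, l) = (l³ - 1) + w = (-1 + l³) + w = -1 + w + l³)
q = -94211 (q = 5 + (23531 - (-1 + 99 + 49³)) = 5 + (23531 - (-1 + 99 + 117649)) = 5 + (23531 - 1*117747) = 5 + (23531 - 117747) = 5 - 94216 = -94211)
z(-200) - q = (110 - 2*(-200)²) - 1*(-94211) = (110 - 2*40000) + 94211 = (110 - 80000) + 94211 = -79890 + 94211 = 14321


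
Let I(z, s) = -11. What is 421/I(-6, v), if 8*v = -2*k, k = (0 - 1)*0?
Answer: -421/11 ≈ -38.273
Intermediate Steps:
k = 0 (k = -1*0 = 0)
v = 0 (v = (-2*0)/8 = (⅛)*0 = 0)
421/I(-6, v) = 421/(-11) = 421*(-1/11) = -421/11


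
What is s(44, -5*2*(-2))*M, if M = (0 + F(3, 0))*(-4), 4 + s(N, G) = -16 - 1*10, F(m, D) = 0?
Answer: 0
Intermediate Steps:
s(N, G) = -30 (s(N, G) = -4 + (-16 - 1*10) = -4 + (-16 - 10) = -4 - 26 = -30)
M = 0 (M = (0 + 0)*(-4) = 0*(-4) = 0)
s(44, -5*2*(-2))*M = -30*0 = 0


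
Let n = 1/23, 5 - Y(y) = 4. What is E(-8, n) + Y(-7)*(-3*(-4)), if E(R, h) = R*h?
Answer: 268/23 ≈ 11.652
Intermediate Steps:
Y(y) = 1 (Y(y) = 5 - 1*4 = 5 - 4 = 1)
n = 1/23 ≈ 0.043478
E(-8, n) + Y(-7)*(-3*(-4)) = -8*1/23 + 1*(-3*(-4)) = -8/23 + 1*12 = -8/23 + 12 = 268/23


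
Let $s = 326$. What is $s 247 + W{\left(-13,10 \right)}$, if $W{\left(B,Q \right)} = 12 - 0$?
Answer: $80534$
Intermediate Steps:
$W{\left(B,Q \right)} = 12$ ($W{\left(B,Q \right)} = 12 + 0 = 12$)
$s 247 + W{\left(-13,10 \right)} = 326 \cdot 247 + 12 = 80522 + 12 = 80534$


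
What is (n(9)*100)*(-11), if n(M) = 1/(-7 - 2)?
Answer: 1100/9 ≈ 122.22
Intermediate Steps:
n(M) = -⅑ (n(M) = 1/(-9) = -⅑)
(n(9)*100)*(-11) = -⅑*100*(-11) = -100/9*(-11) = 1100/9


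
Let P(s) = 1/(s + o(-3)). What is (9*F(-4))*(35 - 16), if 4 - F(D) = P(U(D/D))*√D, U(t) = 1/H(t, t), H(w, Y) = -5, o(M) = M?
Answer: 684 + 855*I/8 ≈ 684.0 + 106.88*I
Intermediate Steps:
U(t) = -⅕ (U(t) = 1/(-5) = -⅕)
P(s) = 1/(-3 + s) (P(s) = 1/(s - 3) = 1/(-3 + s))
F(D) = 4 + 5*√D/16 (F(D) = 4 - √D/(-3 - ⅕) = 4 - √D/(-16/5) = 4 - (-5)*√D/16 = 4 + 5*√D/16)
(9*F(-4))*(35 - 16) = (9*(4 + 5*√(-4)/16))*(35 - 16) = (9*(4 + 5*(2*I)/16))*19 = (9*(4 + 5*I/8))*19 = (36 + 45*I/8)*19 = 684 + 855*I/8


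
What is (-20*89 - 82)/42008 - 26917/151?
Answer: -565505249/3171604 ≈ -178.30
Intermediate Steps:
(-20*89 - 82)/42008 - 26917/151 = (-1780 - 82)*(1/42008) - 26917*1/151 = -1862*1/42008 - 26917/151 = -931/21004 - 26917/151 = -565505249/3171604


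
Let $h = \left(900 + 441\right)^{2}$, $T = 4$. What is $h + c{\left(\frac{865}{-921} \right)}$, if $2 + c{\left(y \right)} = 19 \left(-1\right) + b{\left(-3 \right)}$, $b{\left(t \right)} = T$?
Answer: $1798264$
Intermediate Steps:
$b{\left(t \right)} = 4$
$c{\left(y \right)} = -17$ ($c{\left(y \right)} = -2 + \left(19 \left(-1\right) + 4\right) = -2 + \left(-19 + 4\right) = -2 - 15 = -17$)
$h = 1798281$ ($h = 1341^{2} = 1798281$)
$h + c{\left(\frac{865}{-921} \right)} = 1798281 - 17 = 1798264$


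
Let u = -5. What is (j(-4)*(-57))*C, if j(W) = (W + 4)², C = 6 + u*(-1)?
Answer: 0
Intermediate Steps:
C = 11 (C = 6 - 5*(-1) = 6 + 5 = 11)
j(W) = (4 + W)²
(j(-4)*(-57))*C = ((4 - 4)²*(-57))*11 = (0²*(-57))*11 = (0*(-57))*11 = 0*11 = 0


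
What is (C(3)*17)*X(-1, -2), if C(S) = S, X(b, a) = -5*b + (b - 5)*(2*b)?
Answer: 867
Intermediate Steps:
X(b, a) = -5*b + 2*b*(-5 + b) (X(b, a) = -5*b + (-5 + b)*(2*b) = -5*b + 2*b*(-5 + b))
(C(3)*17)*X(-1, -2) = (3*17)*(-(-15 + 2*(-1))) = 51*(-(-15 - 2)) = 51*(-1*(-17)) = 51*17 = 867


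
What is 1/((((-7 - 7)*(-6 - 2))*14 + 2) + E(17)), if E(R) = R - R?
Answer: 1/1570 ≈ 0.00063694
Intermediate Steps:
E(R) = 0
1/((((-7 - 7)*(-6 - 2))*14 + 2) + E(17)) = 1/((((-7 - 7)*(-6 - 2))*14 + 2) + 0) = 1/((-14*(-8)*14 + 2) + 0) = 1/((112*14 + 2) + 0) = 1/((1568 + 2) + 0) = 1/(1570 + 0) = 1/1570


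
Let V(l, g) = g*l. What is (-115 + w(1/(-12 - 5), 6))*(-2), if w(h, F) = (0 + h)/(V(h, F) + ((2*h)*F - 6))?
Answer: 13799/60 ≈ 229.98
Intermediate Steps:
w(h, F) = h/(-6 + 3*F*h) (w(h, F) = (0 + h)/(F*h + ((2*h)*F - 6)) = h/(F*h + (2*F*h - 6)) = h/(F*h + (-6 + 2*F*h)) = h/(-6 + 3*F*h))
(-115 + w(1/(-12 - 5), 6))*(-2) = (-115 + 1/(3*(-12 - 5)*(-2 + 6/(-12 - 5))))*(-2) = (-115 + (1/3)/(-17*(-2 + 6/(-17))))*(-2) = (-115 + (1/3)*(-1/17)/(-2 + 6*(-1/17)))*(-2) = (-115 + (1/3)*(-1/17)/(-2 - 6/17))*(-2) = (-115 + (1/3)*(-1/17)/(-40/17))*(-2) = (-115 + (1/3)*(-1/17)*(-17/40))*(-2) = (-115 + 1/120)*(-2) = -13799/120*(-2) = 13799/60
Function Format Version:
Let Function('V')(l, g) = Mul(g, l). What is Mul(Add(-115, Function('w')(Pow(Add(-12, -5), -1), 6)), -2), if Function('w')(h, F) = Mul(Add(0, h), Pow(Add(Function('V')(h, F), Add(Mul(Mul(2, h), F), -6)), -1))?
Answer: Rational(13799, 60) ≈ 229.98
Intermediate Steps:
Function('w')(h, F) = Mul(h, Pow(Add(-6, Mul(3, F, h)), -1)) (Function('w')(h, F) = Mul(Add(0, h), Pow(Add(Mul(F, h), Add(Mul(Mul(2, h), F), -6)), -1)) = Mul(h, Pow(Add(Mul(F, h), Add(Mul(2, F, h), -6)), -1)) = Mul(h, Pow(Add(Mul(F, h), Add(-6, Mul(2, F, h))), -1)) = Mul(h, Pow(Add(-6, Mul(3, F, h)), -1)))
Mul(Add(-115, Function('w')(Pow(Add(-12, -5), -1), 6)), -2) = Mul(Add(-115, Mul(Rational(1, 3), Pow(Add(-12, -5), -1), Pow(Add(-2, Mul(6, Pow(Add(-12, -5), -1))), -1))), -2) = Mul(Add(-115, Mul(Rational(1, 3), Pow(-17, -1), Pow(Add(-2, Mul(6, Pow(-17, -1))), -1))), -2) = Mul(Add(-115, Mul(Rational(1, 3), Rational(-1, 17), Pow(Add(-2, Mul(6, Rational(-1, 17))), -1))), -2) = Mul(Add(-115, Mul(Rational(1, 3), Rational(-1, 17), Pow(Add(-2, Rational(-6, 17)), -1))), -2) = Mul(Add(-115, Mul(Rational(1, 3), Rational(-1, 17), Pow(Rational(-40, 17), -1))), -2) = Mul(Add(-115, Mul(Rational(1, 3), Rational(-1, 17), Rational(-17, 40))), -2) = Mul(Add(-115, Rational(1, 120)), -2) = Mul(Rational(-13799, 120), -2) = Rational(13799, 60)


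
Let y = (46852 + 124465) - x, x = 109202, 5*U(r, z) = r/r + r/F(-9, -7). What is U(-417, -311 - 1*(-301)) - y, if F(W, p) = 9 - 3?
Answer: -621287/10 ≈ -62129.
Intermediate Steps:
F(W, p) = 6
U(r, z) = 1/5 + r/30 (U(r, z) = (r/r + r/6)/5 = (1 + r*(1/6))/5 = (1 + r/6)/5 = 1/5 + r/30)
y = 62115 (y = (46852 + 124465) - 1*109202 = 171317 - 109202 = 62115)
U(-417, -311 - 1*(-301)) - y = (1/5 + (1/30)*(-417)) - 1*62115 = (1/5 - 139/10) - 62115 = -137/10 - 62115 = -621287/10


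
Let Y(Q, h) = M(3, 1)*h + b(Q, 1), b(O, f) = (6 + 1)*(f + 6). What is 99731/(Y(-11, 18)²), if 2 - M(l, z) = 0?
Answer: 99731/7225 ≈ 13.804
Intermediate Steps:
b(O, f) = 42 + 7*f (b(O, f) = 7*(6 + f) = 42 + 7*f)
M(l, z) = 2 (M(l, z) = 2 - 1*0 = 2 + 0 = 2)
Y(Q, h) = 49 + 2*h (Y(Q, h) = 2*h + (42 + 7*1) = 2*h + (42 + 7) = 2*h + 49 = 49 + 2*h)
99731/(Y(-11, 18)²) = 99731/((49 + 2*18)²) = 99731/((49 + 36)²) = 99731/(85²) = 99731/7225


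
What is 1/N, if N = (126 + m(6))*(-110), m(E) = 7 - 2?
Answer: -1/14410 ≈ -6.9396e-5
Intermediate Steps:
m(E) = 5
N = -14410 (N = (126 + 5)*(-110) = 131*(-110) = -14410)
1/N = 1/(-14410) = -1/14410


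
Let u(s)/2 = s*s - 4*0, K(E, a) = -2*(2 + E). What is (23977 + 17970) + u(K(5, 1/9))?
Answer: 42339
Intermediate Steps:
K(E, a) = -4 - 2*E
u(s) = 2*s**2 (u(s) = 2*(s*s - 4*0) = 2*(s**2 + 0) = 2*s**2)
(23977 + 17970) + u(K(5, 1/9)) = (23977 + 17970) + 2*(-4 - 2*5)**2 = 41947 + 2*(-4 - 10)**2 = 41947 + 2*(-14)**2 = 41947 + 2*196 = 41947 + 392 = 42339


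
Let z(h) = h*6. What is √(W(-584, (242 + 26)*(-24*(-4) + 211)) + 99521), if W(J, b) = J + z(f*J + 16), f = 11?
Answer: 3*√6721 ≈ 245.95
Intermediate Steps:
z(h) = 6*h
W(J, b) = 96 + 67*J (W(J, b) = J + 6*(11*J + 16) = J + 6*(16 + 11*J) = J + (96 + 66*J) = 96 + 67*J)
√(W(-584, (242 + 26)*(-24*(-4) + 211)) + 99521) = √((96 + 67*(-584)) + 99521) = √((96 - 39128) + 99521) = √(-39032 + 99521) = √60489 = 3*√6721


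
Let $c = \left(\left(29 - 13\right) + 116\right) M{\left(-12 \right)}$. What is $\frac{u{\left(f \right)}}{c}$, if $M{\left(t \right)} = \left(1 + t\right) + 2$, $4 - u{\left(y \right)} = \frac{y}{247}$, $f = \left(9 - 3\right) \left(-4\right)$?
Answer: $- \frac{23}{6669} \approx -0.0034488$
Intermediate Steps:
$f = -24$ ($f = 6 \left(-4\right) = -24$)
$u{\left(y \right)} = 4 - \frac{y}{247}$
$M{\left(t \right)} = 3 + t$
$c = -1188$ ($c = \left(\left(29 - 13\right) + 116\right) \left(3 - 12\right) = \left(\left(29 - 13\right) + 116\right) \left(-9\right) = \left(16 + 116\right) \left(-9\right) = 132 \left(-9\right) = -1188$)
$\frac{u{\left(f \right)}}{c} = \frac{4 - - \frac{24}{247}}{-1188} = \left(4 + \frac{24}{247}\right) \left(- \frac{1}{1188}\right) = \frac{1012}{247} \left(- \frac{1}{1188}\right) = - \frac{23}{6669}$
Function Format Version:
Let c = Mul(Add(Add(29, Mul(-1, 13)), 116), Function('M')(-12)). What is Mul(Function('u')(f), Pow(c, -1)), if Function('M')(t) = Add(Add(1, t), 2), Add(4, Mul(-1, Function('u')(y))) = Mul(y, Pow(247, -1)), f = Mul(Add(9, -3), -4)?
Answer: Rational(-23, 6669) ≈ -0.0034488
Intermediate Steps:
f = -24 (f = Mul(6, -4) = -24)
Function('u')(y) = Add(4, Mul(Rational(-1, 247), y)) (Function('u')(y) = Add(4, Mul(-1, Mul(y, Pow(247, -1)))) = Add(4, Mul(-1, Mul(y, Rational(1, 247)))) = Add(4, Mul(-1, Mul(Rational(1, 247), y))) = Add(4, Mul(Rational(-1, 247), y)))
Function('M')(t) = Add(3, t)
c = -1188 (c = Mul(Add(Add(29, Mul(-1, 13)), 116), Add(3, -12)) = Mul(Add(Add(29, -13), 116), -9) = Mul(Add(16, 116), -9) = Mul(132, -9) = -1188)
Mul(Function('u')(f), Pow(c, -1)) = Mul(Add(4, Mul(Rational(-1, 247), -24)), Pow(-1188, -1)) = Mul(Add(4, Rational(24, 247)), Rational(-1, 1188)) = Mul(Rational(1012, 247), Rational(-1, 1188)) = Rational(-23, 6669)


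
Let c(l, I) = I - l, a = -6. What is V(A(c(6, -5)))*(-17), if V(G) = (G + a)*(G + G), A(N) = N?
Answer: -6358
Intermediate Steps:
V(G) = 2*G*(-6 + G) (V(G) = (G - 6)*(G + G) = (-6 + G)*(2*G) = 2*G*(-6 + G))
V(A(c(6, -5)))*(-17) = (2*(-5 - 1*6)*(-6 + (-5 - 1*6)))*(-17) = (2*(-5 - 6)*(-6 + (-5 - 6)))*(-17) = (2*(-11)*(-6 - 11))*(-17) = (2*(-11)*(-17))*(-17) = 374*(-17) = -6358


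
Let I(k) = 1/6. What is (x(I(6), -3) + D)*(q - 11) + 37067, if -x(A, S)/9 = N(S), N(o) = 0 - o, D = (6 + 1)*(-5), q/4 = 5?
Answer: 36509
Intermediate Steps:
q = 20 (q = 4*5 = 20)
D = -35 (D = 7*(-5) = -35)
I(k) = ⅙
N(o) = -o
x(A, S) = 9*S (x(A, S) = -(-9)*S = 9*S)
(x(I(6), -3) + D)*(q - 11) + 37067 = (9*(-3) - 35)*(20 - 11) + 37067 = (-27 - 35)*9 + 37067 = -62*9 + 37067 = -558 + 37067 = 36509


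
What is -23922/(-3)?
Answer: 7974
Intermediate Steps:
-23922/(-3) = -23922*(-1)/3 = -886*(-9) = 7974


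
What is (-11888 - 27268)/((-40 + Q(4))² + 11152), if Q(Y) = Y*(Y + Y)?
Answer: -9789/2804 ≈ -3.4911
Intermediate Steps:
Q(Y) = 2*Y² (Q(Y) = Y*(2*Y) = 2*Y²)
(-11888 - 27268)/((-40 + Q(4))² + 11152) = (-11888 - 27268)/((-40 + 2*4²)² + 11152) = -39156/((-40 + 2*16)² + 11152) = -39156/((-40 + 32)² + 11152) = -39156/((-8)² + 11152) = -39156/(64 + 11152) = -39156/11216 = -39156*1/11216 = -9789/2804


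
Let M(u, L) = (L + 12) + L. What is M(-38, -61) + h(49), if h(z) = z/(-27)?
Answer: -3019/27 ≈ -111.81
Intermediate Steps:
M(u, L) = 12 + 2*L (M(u, L) = (12 + L) + L = 12 + 2*L)
h(z) = -z/27 (h(z) = z*(-1/27) = -z/27)
M(-38, -61) + h(49) = (12 + 2*(-61)) - 1/27*49 = (12 - 122) - 49/27 = -110 - 49/27 = -3019/27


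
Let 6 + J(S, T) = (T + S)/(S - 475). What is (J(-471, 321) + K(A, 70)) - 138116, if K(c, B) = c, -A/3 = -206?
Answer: -65039317/473 ≈ -1.3750e+5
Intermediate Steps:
A = 618 (A = -3*(-206) = 618)
J(S, T) = -6 + (S + T)/(-475 + S) (J(S, T) = -6 + (T + S)/(S - 475) = -6 + (S + T)/(-475 + S))
(J(-471, 321) + K(A, 70)) - 138116 = ((2850 + 321 - 5*(-471))/(-475 - 471) + 618) - 138116 = ((2850 + 321 + 2355)/(-946) + 618) - 138116 = (-1/946*5526 + 618) - 138116 = (-2763/473 + 618) - 138116 = 289551/473 - 138116 = -65039317/473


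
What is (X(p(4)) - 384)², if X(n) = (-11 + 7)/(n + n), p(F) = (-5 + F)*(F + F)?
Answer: 2356225/16 ≈ 1.4726e+5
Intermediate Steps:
p(F) = 2*F*(-5 + F) (p(F) = (-5 + F)*(2*F) = 2*F*(-5 + F))
X(n) = -2/n (X(n) = -4*1/(2*n) = -2/n)
(X(p(4)) - 384)² = (-2*1/(8*(-5 + 4)) - 384)² = (-2/(2*4*(-1)) - 384)² = (-2/(-8) - 384)² = (-2*(-⅛) - 384)² = (¼ - 384)² = (-1535/4)² = 2356225/16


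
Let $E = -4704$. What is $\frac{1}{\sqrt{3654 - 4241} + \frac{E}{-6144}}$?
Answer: $\frac{3136}{2406753} - \frac{4096 i \sqrt{587}}{2406753} \approx 0.001303 - 0.041233 i$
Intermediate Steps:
$\frac{1}{\sqrt{3654 - 4241} + \frac{E}{-6144}} = \frac{1}{\sqrt{3654 - 4241} - \frac{4704}{-6144}} = \frac{1}{\sqrt{-587} - - \frac{49}{64}} = \frac{1}{i \sqrt{587} + \frac{49}{64}} = \frac{1}{\frac{49}{64} + i \sqrt{587}}$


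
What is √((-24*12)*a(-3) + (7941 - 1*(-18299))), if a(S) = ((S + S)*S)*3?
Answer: 8*√167 ≈ 103.38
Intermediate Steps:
a(S) = 6*S² (a(S) = ((2*S)*S)*3 = (2*S²)*3 = 6*S²)
√((-24*12)*a(-3) + (7941 - 1*(-18299))) = √((-24*12)*(6*(-3)²) + (7941 - 1*(-18299))) = √(-1728*9 + (7941 + 18299)) = √(-288*54 + 26240) = √(-15552 + 26240) = √10688 = 8*√167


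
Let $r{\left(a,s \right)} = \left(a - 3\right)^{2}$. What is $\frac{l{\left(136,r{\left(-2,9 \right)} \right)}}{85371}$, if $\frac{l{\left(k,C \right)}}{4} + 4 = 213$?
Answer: $\frac{76}{7761} \approx 0.0097926$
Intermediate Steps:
$r{\left(a,s \right)} = \left(-3 + a\right)^{2}$
$l{\left(k,C \right)} = 836$ ($l{\left(k,C \right)} = -16 + 4 \cdot 213 = -16 + 852 = 836$)
$\frac{l{\left(136,r{\left(-2,9 \right)} \right)}}{85371} = \frac{836}{85371} = 836 \cdot \frac{1}{85371} = \frac{76}{7761}$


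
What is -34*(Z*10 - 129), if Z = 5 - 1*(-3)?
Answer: 1666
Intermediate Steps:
Z = 8 (Z = 5 + 3 = 8)
-34*(Z*10 - 129) = -34*(8*10 - 129) = -34*(80 - 129) = -34*(-49) = 1666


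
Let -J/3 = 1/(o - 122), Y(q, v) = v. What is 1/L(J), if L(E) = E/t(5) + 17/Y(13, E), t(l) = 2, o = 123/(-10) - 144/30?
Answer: 41730/32893427 ≈ 0.0012686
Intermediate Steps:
o = -171/10 (o = 123*(-1/10) - 144*1/30 = -123/10 - 24/5 = -171/10 ≈ -17.100)
J = 30/1391 (J = -3/(-171/10 - 122) = -3/(-1391/10) = -3*(-10/1391) = 30/1391 ≈ 0.021567)
L(E) = E/2 + 17/E
1/L(J) = 1/((1/2)*(30/1391) + 17/(30/1391)) = 1/(15/1391 + 17*(1391/30)) = 1/(15/1391 + 23647/30) = 1/(32893427/41730) = 41730/32893427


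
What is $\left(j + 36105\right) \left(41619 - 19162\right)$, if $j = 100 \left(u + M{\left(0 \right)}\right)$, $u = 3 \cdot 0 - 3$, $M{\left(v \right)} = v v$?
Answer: $804072885$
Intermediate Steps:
$M{\left(v \right)} = v^{2}$
$u = -3$ ($u = 0 - 3 = -3$)
$j = -300$ ($j = 100 \left(-3 + 0^{2}\right) = 100 \left(-3 + 0\right) = 100 \left(-3\right) = -300$)
$\left(j + 36105\right) \left(41619 - 19162\right) = \left(-300 + 36105\right) \left(41619 - 19162\right) = 35805 \cdot 22457 = 804072885$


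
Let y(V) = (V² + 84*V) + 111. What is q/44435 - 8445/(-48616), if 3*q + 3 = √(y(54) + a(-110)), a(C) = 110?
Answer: 375204959/2160251960 + √7673/133305 ≈ 0.17434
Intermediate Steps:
y(V) = 111 + V² + 84*V
q = -1 + √7673/3 (q = -1 + √((111 + 54² + 84*54) + 110)/3 = -1 + √((111 + 2916 + 4536) + 110)/3 = -1 + √(7563 + 110)/3 = -1 + √7673/3 ≈ 28.199)
q/44435 - 8445/(-48616) = (-1 + √7673/3)/44435 - 8445/(-48616) = (-1 + √7673/3)*(1/44435) - 8445*(-1/48616) = (-1/44435 + √7673/133305) + 8445/48616 = 375204959/2160251960 + √7673/133305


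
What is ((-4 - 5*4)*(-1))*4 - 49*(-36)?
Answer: 1860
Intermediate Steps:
((-4 - 5*4)*(-1))*4 - 49*(-36) = ((-4 - 20)*(-1))*4 + 1764 = -24*(-1)*4 + 1764 = 24*4 + 1764 = 96 + 1764 = 1860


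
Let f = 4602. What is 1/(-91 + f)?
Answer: 1/4511 ≈ 0.00022168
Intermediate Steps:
1/(-91 + f) = 1/(-91 + 4602) = 1/4511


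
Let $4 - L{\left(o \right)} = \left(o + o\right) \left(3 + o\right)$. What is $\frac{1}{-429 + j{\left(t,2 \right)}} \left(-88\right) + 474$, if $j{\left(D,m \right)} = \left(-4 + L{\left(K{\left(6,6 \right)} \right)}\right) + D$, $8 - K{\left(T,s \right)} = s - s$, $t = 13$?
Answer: $\frac{35087}{74} \approx 474.15$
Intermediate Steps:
$K{\left(T,s \right)} = 8$ ($K{\left(T,s \right)} = 8 - \left(s - s\right) = 8 - 0 = 8 + 0 = 8$)
$L{\left(o \right)} = 4 - 2 o \left(3 + o\right)$ ($L{\left(o \right)} = 4 - \left(o + o\right) \left(3 + o\right) = 4 - 2 o \left(3 + o\right)$)
$j{\left(D,m \right)} = -176 + D$ ($j{\left(D,m \right)} = \left(-4 - \left(44 + 128\right)\right) + D = \left(-4 - 172\right) + D = -176 + D$)
$\frac{1}{-429 + j{\left(t,2 \right)}} \left(-88\right) + 474 = \frac{1}{-429 + \left(-176 + 13\right)} \left(-88\right) + 474 = \frac{1}{-429 - 163} \left(-88\right) + 474 = \frac{1}{-592} \left(-88\right) + 474 = \left(- \frac{1}{592}\right) \left(-88\right) + 474 = \frac{11}{74} + 474 = \frac{35087}{74}$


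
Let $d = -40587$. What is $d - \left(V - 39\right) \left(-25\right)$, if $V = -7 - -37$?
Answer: $-40812$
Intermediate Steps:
$V = 30$ ($V = -7 + 37 = 30$)
$d - \left(V - 39\right) \left(-25\right) = -40587 - \left(30 - 39\right) \left(-25\right) = -40587 - \left(-9\right) \left(-25\right) = -40587 - 225 = -40812$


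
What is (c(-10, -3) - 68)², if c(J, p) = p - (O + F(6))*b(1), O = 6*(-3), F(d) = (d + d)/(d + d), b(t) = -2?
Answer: 11025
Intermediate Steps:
F(d) = 1 (F(d) = (2*d)/((2*d)) = (2*d)*(1/(2*d)) = 1)
O = -18
c(J, p) = -34 + p (c(J, p) = p - (-18 + 1)*(-2) = p - (-17)*(-2) = p - 1*34 = p - 34 = -34 + p)
(c(-10, -3) - 68)² = ((-34 - 3) - 68)² = (-37 - 68)² = (-105)² = 11025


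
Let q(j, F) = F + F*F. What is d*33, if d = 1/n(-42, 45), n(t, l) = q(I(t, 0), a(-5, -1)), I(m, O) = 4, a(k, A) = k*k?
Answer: 33/650 ≈ 0.050769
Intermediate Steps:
a(k, A) = k²
q(j, F) = F + F²
n(t, l) = 650 (n(t, l) = (-5)²*(1 + (-5)²) = 25*(1 + 25) = 25*26 = 650)
d = 1/650 ≈ 0.0015385
d*33 = (1/650)*33 = 33/650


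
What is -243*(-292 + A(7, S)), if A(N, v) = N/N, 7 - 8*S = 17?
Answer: 70713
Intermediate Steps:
S = -5/4 (S = 7/8 - ⅛*17 = 7/8 - 17/8 = -5/4 ≈ -1.2500)
A(N, v) = 1
-243*(-292 + A(7, S)) = -243*(-292 + 1) = -243*(-291) = 70713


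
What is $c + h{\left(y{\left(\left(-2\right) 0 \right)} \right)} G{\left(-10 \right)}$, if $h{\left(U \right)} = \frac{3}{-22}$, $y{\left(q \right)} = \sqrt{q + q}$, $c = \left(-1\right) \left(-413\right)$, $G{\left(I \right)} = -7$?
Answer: $\frac{9107}{22} \approx 413.95$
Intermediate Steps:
$c = 413$
$y{\left(q \right)} = \sqrt{2} \sqrt{q}$ ($y{\left(q \right)} = \sqrt{2 q} = \sqrt{2} \sqrt{q}$)
$h{\left(U \right)} = - \frac{3}{22}$ ($h{\left(U \right)} = 3 \left(- \frac{1}{22}\right) = - \frac{3}{22}$)
$c + h{\left(y{\left(\left(-2\right) 0 \right)} \right)} G{\left(-10 \right)} = 413 - - \frac{21}{22} = 413 + \frac{21}{22} = \frac{9107}{22}$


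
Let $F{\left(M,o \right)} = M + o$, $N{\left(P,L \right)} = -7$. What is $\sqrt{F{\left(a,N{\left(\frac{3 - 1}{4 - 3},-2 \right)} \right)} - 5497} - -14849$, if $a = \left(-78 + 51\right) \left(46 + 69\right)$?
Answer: $14849 + i \sqrt{8609} \approx 14849.0 + 92.785 i$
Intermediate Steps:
$a = -3105$ ($a = \left(-27\right) 115 = -3105$)
$\sqrt{F{\left(a,N{\left(\frac{3 - 1}{4 - 3},-2 \right)} \right)} - 5497} - -14849 = \sqrt{\left(-3105 - 7\right) - 5497} - -14849 = \sqrt{-3112 - 5497} + 14849 = \sqrt{-8609} + 14849 = i \sqrt{8609} + 14849 = 14849 + i \sqrt{8609}$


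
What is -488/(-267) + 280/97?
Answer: 122096/25899 ≈ 4.7143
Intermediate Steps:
-488/(-267) + 280/97 = -488*(-1/267) + 280*(1/97) = 488/267 + 280/97 = 122096/25899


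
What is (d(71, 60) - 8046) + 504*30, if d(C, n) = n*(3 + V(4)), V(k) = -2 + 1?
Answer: 7194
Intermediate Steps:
V(k) = -1
d(C, n) = 2*n (d(C, n) = n*(3 - 1) = n*2 = 2*n)
(d(71, 60) - 8046) + 504*30 = (2*60 - 8046) + 504*30 = (120 - 8046) + 15120 = -7926 + 15120 = 7194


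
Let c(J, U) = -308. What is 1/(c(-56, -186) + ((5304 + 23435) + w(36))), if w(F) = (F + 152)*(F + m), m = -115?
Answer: 1/13579 ≈ 7.3643e-5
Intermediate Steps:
w(F) = (-115 + F)*(152 + F) (w(F) = (F + 152)*(F - 115) = (152 + F)*(-115 + F) = (-115 + F)*(152 + F))
1/(c(-56, -186) + ((5304 + 23435) + w(36))) = 1/(-308 + ((5304 + 23435) + (-17480 + 36**2 + 37*36))) = 1/(-308 + (28739 + (-17480 + 1296 + 1332))) = 1/(-308 + (28739 - 14852)) = 1/(-308 + 13887) = 1/13579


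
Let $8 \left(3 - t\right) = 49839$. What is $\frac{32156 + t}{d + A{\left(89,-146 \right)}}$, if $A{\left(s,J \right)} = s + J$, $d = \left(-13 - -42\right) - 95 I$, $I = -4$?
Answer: $\frac{207433}{2816} \approx 73.662$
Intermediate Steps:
$t = - \frac{49815}{8}$ ($t = 3 - \frac{49839}{8} = - \frac{49815}{8} \approx -6226.9$)
$d = 409$ ($d = \left(-13 - -42\right) - -380 = \left(-13 + 42\right) + 380 = 29 + 380 = 409$)
$A{\left(s,J \right)} = J + s$
$\frac{32156 + t}{d + A{\left(89,-146 \right)}} = \frac{32156 - \frac{49815}{8}}{409 + \left(-146 + 89\right)} = \frac{207433}{8 \left(409 - 57\right)} = \frac{207433}{8 \cdot 352} = \frac{207433}{8} \cdot \frac{1}{352} = \frac{207433}{2816}$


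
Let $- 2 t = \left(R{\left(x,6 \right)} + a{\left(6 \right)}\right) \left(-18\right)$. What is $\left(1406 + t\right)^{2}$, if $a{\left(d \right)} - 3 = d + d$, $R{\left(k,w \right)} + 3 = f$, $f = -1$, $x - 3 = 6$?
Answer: $2265025$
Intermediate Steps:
$x = 9$ ($x = 3 + 6 = 9$)
$R{\left(k,w \right)} = -4$ ($R{\left(k,w \right)} = -3 - 1 = -4$)
$a{\left(d \right)} = 3 + 2 d$ ($a{\left(d \right)} = 3 + \left(d + d\right) = 3 + 2 d$)
$t = 99$ ($t = - \frac{\left(-4 + \left(3 + 2 \cdot 6\right)\right) \left(-18\right)}{2} = - \frac{\left(-4 + \left(3 + 12\right)\right) \left(-18\right)}{2} = - \frac{\left(-4 + 15\right) \left(-18\right)}{2} = - \frac{11 \left(-18\right)}{2} = \left(- \frac{1}{2}\right) \left(-198\right) = 99$)
$\left(1406 + t\right)^{2} = \left(1406 + 99\right)^{2} = 1505^{2} = 2265025$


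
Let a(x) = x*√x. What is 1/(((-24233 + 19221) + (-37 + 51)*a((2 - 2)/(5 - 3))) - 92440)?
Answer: -1/97452 ≈ -1.0261e-5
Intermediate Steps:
a(x) = x^(3/2)
1/(((-24233 + 19221) + (-37 + 51)*a((2 - 2)/(5 - 3))) - 92440) = 1/(((-24233 + 19221) + (-37 + 51)*((2 - 2)/(5 - 3))^(3/2)) - 92440) = 1/((-5012 + 14*(0/2)^(3/2)) - 92440) = 1/((-5012 + 14*(0*(½))^(3/2)) - 92440) = 1/((-5012 + 14*0^(3/2)) - 92440) = 1/((-5012 + 14*0) - 92440) = 1/((-5012 + 0) - 92440) = 1/(-5012 - 92440) = 1/(-97452) = -1/97452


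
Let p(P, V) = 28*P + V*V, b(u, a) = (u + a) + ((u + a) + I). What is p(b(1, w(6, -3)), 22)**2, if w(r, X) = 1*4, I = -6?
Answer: 355216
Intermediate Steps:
w(r, X) = 4
b(u, a) = -6 + 2*a + 2*u (b(u, a) = (u + a) + ((u + a) - 6) = (a + u) + ((a + u) - 6) = (a + u) + (-6 + a + u) = -6 + 2*a + 2*u)
p(P, V) = V**2 + 28*P (p(P, V) = 28*P + V**2 = V**2 + 28*P)
p(b(1, w(6, -3)), 22)**2 = (22**2 + 28*(-6 + 2*4 + 2*1))**2 = (484 + 28*(-6 + 8 + 2))**2 = (484 + 28*4)**2 = (484 + 112)**2 = 596**2 = 355216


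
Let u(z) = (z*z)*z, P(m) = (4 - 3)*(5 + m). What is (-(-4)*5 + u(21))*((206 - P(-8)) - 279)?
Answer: -649670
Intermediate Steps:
P(m) = 5 + m (P(m) = 1*(5 + m) = 5 + m)
u(z) = z³ (u(z) = z²*z = z³)
(-(-4)*5 + u(21))*((206 - P(-8)) - 279) = (-(-4)*5 + 21³)*((206 - (5 - 8)) - 279) = (-4*(-5) + 9261)*((206 - 1*(-3)) - 279) = (20 + 9261)*((206 + 3) - 279) = 9281*(209 - 279) = 9281*(-70) = -649670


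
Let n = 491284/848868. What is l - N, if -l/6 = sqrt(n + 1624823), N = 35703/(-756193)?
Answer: 35703/756193 - 4*sqrt(18293911050644601)/70739 ≈ -7648.1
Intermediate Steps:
N = -35703/756193 (N = 35703*(-1/756193) = -35703/756193 ≈ -0.047214)
n = 122821/212217 (n = 491284*(1/848868) = 122821/212217 ≈ 0.57875)
l = -4*sqrt(18293911050644601)/70739 (l = -6*sqrt(122821/212217 + 1624823) = -4*sqrt(18293911050644601)/70739 ≈ -7648.1)
l - N = -4*sqrt(18293911050644601)/70739 - 1*(-35703/756193) = -4*sqrt(18293911050644601)/70739 + 35703/756193 = 35703/756193 - 4*sqrt(18293911050644601)/70739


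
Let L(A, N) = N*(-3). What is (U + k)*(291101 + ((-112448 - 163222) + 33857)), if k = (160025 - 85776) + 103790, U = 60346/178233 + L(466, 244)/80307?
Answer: 1268713236051529000/144579369 ≈ 8.7752e+9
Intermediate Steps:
L(A, N) = -3*N
U = 47633734/144579369 (U = 60346/178233 - 3*244/80307 = 60346*(1/178233) - 732*1/80307 = 5486/16203 - 244/26769 = 47633734/144579369 ≈ 0.32946)
k = 178039 (k = 74249 + 103790 = 178039)
(U + k)*(291101 + ((-112448 - 163222) + 33857)) = (47633734/144579369 + 178039)*(291101 + ((-112448 - 163222) + 33857)) = 25740813911125*(291101 + (-275670 + 33857))/144579369 = 25740813911125*(291101 - 241813)/144579369 = (25740813911125/144579369)*49288 = 1268713236051529000/144579369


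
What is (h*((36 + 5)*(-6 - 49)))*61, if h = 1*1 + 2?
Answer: -412665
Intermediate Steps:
h = 3 (h = 1 + 2 = 3)
(h*((36 + 5)*(-6 - 49)))*61 = (3*((36 + 5)*(-6 - 49)))*61 = (3*(41*(-55)))*61 = (3*(-2255))*61 = -6765*61 = -412665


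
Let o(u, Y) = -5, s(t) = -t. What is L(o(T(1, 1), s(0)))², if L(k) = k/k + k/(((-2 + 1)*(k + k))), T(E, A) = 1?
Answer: ¼ ≈ 0.25000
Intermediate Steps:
L(k) = ½ (L(k) = 1 + k/((-2*k)) = 1 + k*(-1/(2*k)) = 1 - ½ = ½)
L(o(T(1, 1), s(0)))² = (½)² = ¼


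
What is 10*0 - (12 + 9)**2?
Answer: -441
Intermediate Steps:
10*0 - (12 + 9)**2 = 0 - 1*21**2 = 0 - 1*441 = 0 - 441 = -441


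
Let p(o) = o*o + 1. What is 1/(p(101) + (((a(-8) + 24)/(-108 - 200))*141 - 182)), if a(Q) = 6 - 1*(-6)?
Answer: 77/770271 ≈ 9.9965e-5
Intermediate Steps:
a(Q) = 12 (a(Q) = 6 + 6 = 12)
p(o) = 1 + o**2 (p(o) = o**2 + 1 = 1 + o**2)
1/(p(101) + (((a(-8) + 24)/(-108 - 200))*141 - 182)) = 1/((1 + 101**2) + (((12 + 24)/(-108 - 200))*141 - 182)) = 1/((1 + 10201) + ((36/(-308))*141 - 182)) = 1/(10202 + ((36*(-1/308))*141 - 182)) = 1/(10202 + (-9/77*141 - 182)) = 1/(10202 + (-1269/77 - 182)) = 1/(10202 - 15283/77) = 1/(770271/77) = 77/770271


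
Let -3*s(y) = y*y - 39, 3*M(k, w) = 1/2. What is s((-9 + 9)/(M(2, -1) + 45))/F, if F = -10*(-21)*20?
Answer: 13/4200 ≈ 0.0030952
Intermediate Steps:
M(k, w) = ⅙ (M(k, w) = (⅓)/2 = (⅓)*(½) = ⅙)
s(y) = 13 - y²/3 (s(y) = -(y*y - 39)/3 = -(y² - 39)/3 = -(-39 + y²)/3 = 13 - y²/3)
F = 4200 (F = 210*20 = 4200)
s((-9 + 9)/(M(2, -1) + 45))/F = (13 - (-9 + 9)²/(⅙ + 45)²/3)/4200 = (13 - (0/(271/6))²/3)*(1/4200) = (13 - (0*(6/271))²/3)*(1/4200) = (13 - ⅓*0²)*(1/4200) = (13 - ⅓*0)*(1/4200) = (13 + 0)*(1/4200) = 13*(1/4200) = 13/4200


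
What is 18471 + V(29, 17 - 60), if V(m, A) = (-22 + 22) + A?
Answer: 18428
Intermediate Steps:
V(m, A) = A (V(m, A) = 0 + A = A)
18471 + V(29, 17 - 60) = 18471 + (17 - 60) = 18471 - 43 = 18428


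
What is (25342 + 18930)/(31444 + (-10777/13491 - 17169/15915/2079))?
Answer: 182982965166540/129959570149877 ≈ 1.4080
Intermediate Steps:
(25342 + 18930)/(31444 + (-10777/13491 - 17169/15915/2079)) = 44272/(31444 + (-10777*1/13491 - 17169*1/15915*(1/2079))) = 44272/(31444 + (-10777/13491 - 5723/5305*1/2079)) = 44272/(31444 + (-10777/13491 - 5723/11029095)) = 44272/(31444 - 13215307312/16532613405) = 44272/(519838280599508/16532613405) = 44272*(16532613405/519838280599508) = 182982965166540/129959570149877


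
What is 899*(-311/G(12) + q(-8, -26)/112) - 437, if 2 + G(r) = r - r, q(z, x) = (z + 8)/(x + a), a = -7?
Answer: 278715/2 ≈ 1.3936e+5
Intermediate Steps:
q(z, x) = (8 + z)/(-7 + x) (q(z, x) = (z + 8)/(x - 7) = (8 + z)/(-7 + x))
G(r) = -2 (G(r) = -2 + (r - r) = -2 + 0 = -2)
899*(-311/G(12) + q(-8, -26)/112) - 437 = 899*(-311/(-2) + ((8 - 8)/(-7 - 26))/112) - 437 = 899*(-311*(-½) + (0/(-33))*(1/112)) - 437 = 899*(311/2 - 1/33*0*(1/112)) - 437 = 899*(311/2 + 0*(1/112)) - 437 = 899*(311/2 + 0) - 437 = 899*(311/2) - 437 = 279589/2 - 437 = 278715/2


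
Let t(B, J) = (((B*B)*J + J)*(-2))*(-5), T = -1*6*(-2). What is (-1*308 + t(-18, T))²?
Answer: 1497070864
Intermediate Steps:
T = 12 (T = -6*(-2) = 12)
t(B, J) = 10*J + 10*J*B² (t(B, J) = ((B²*J + J)*(-2))*(-5) = ((J*B² + J)*(-2))*(-5) = ((J + J*B²)*(-2))*(-5) = (-2*J - 2*J*B²)*(-5) = 10*J + 10*J*B²)
(-1*308 + t(-18, T))² = (-1*308 + 10*12*(1 + (-18)²))² = (-308 + 10*12*(1 + 324))² = (-308 + 10*12*325)² = (-308 + 39000)² = 38692² = 1497070864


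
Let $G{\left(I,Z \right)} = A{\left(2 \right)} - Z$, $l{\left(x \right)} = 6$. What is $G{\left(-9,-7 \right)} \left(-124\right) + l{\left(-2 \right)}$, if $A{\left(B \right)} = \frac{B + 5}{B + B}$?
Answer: $-1079$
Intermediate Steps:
$A{\left(B \right)} = \frac{5 + B}{2 B}$
$G{\left(I,Z \right)} = \frac{7}{4} - Z$ ($G{\left(I,Z \right)} = \frac{5 + 2}{2 \cdot 2} - Z = \frac{1}{2} \cdot \frac{1}{2} \cdot 7 - Z = \frac{7}{4} - Z$)
$G{\left(-9,-7 \right)} \left(-124\right) + l{\left(-2 \right)} = \left(\frac{7}{4} - -7\right) \left(-124\right) + 6 = \left(\frac{7}{4} + 7\right) \left(-124\right) + 6 = \frac{35}{4} \left(-124\right) + 6 = -1085 + 6 = -1079$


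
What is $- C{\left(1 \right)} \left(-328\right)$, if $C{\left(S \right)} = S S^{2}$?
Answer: $328$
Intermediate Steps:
$C{\left(S \right)} = S^{3}$
$- C{\left(1 \right)} \left(-328\right) = - 1^{3} \left(-328\right) = \left(-1\right) 1 \left(-328\right) = \left(-1\right) \left(-328\right) = 328$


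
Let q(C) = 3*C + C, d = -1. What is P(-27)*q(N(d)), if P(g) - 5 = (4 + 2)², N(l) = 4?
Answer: 656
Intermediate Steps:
q(C) = 4*C
P(g) = 41 (P(g) = 5 + (4 + 2)² = 5 + 6² = 5 + 36 = 41)
P(-27)*q(N(d)) = 41*(4*4) = 41*16 = 656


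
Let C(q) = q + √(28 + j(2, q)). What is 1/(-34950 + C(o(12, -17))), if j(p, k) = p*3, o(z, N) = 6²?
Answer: -17457/609493681 - √34/1218987362 ≈ -2.8647e-5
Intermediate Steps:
o(z, N) = 36
j(p, k) = 3*p
C(q) = q + √34 (C(q) = q + √(28 + 3*2) = q + √(28 + 6) = q + √34)
1/(-34950 + C(o(12, -17))) = 1/(-34950 + (36 + √34)) = 1/(-34914 + √34)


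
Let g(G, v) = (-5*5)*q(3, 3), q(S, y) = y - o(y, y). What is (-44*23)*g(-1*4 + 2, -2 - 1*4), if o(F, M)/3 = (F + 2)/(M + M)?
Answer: 12650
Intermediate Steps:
o(F, M) = 3*(2 + F)/(2*M) (o(F, M) = 3*((F + 2)/(M + M)) = 3*((2 + F)/((2*M))) = 3*((2 + F)*(1/(2*M))) = 3*((2 + F)/(2*M)) = 3*(2 + F)/(2*M))
q(S, y) = y - 3*(2 + y)/(2*y)
g(G, v) = -25/2 (g(G, v) = (-5*5)*(-3/2 + 3 - 3/3) = -25*(-3/2 + 3 - 3*⅓) = -25*(-3/2 + 3 - 1) = -25*½ = -25/2)
(-44*23)*g(-1*4 + 2, -2 - 1*4) = -44*23*(-25/2) = -1012*(-25/2) = 12650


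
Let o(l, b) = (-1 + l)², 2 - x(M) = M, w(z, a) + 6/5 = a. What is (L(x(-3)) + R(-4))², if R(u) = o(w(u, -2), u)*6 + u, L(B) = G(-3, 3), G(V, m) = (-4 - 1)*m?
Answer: 4713241/625 ≈ 7541.2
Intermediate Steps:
w(z, a) = -6/5 + a
x(M) = 2 - M
G(V, m) = -5*m
L(B) = -15 (L(B) = -5*3 = -15)
R(u) = 2646/25 + u (R(u) = (-1 + (-6/5 - 2))²*6 + u = (-1 - 16/5)²*6 + u = (-21/5)²*6 + u = (441/25)*6 + u = 2646/25 + u)
(L(x(-3)) + R(-4))² = (-15 + (2646/25 - 4))² = (-15 + 2546/25)² = (2171/25)² = 4713241/625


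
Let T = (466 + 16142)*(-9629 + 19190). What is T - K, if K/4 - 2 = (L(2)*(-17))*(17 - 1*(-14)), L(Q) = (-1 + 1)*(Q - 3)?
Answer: 158789080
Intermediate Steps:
L(Q) = 0 (L(Q) = 0*(-3 + Q) = 0)
K = 8 (K = 8 + 4*((0*(-17))*(17 - 1*(-14))) = 8 + 4*(0*(17 + 14)) = 8 + 4*(0*31) = 8 + 4*0 = 8 + 0 = 8)
T = 158789088 (T = 16608*9561 = 158789088)
T - K = 158789088 - 1*8 = 158789088 - 8 = 158789080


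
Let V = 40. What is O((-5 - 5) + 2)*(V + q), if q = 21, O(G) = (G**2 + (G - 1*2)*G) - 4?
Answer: 8540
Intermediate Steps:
O(G) = -4 + G**2 + G*(-2 + G) (O(G) = (G**2 + (G - 2)*G) - 4 = (G**2 + (-2 + G)*G) - 4 = (G**2 + G*(-2 + G)) - 4 = -4 + G**2 + G*(-2 + G))
O((-5 - 5) + 2)*(V + q) = (-4 - 2*((-5 - 5) + 2) + 2*((-5 - 5) + 2)**2)*(40 + 21) = (-4 - 2*(-10 + 2) + 2*(-10 + 2)**2)*61 = (-4 - 2*(-8) + 2*(-8)**2)*61 = (-4 + 16 + 2*64)*61 = (-4 + 16 + 128)*61 = 140*61 = 8540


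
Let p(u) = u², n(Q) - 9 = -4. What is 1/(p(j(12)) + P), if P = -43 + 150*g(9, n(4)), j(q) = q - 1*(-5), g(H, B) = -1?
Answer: 1/96 ≈ 0.010417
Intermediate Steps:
n(Q) = 5 (n(Q) = 9 - 4 = 5)
j(q) = 5 + q (j(q) = q + 5 = 5 + q)
P = -193 (P = -43 + 150*(-1) = -43 - 150 = -193)
1/(p(j(12)) + P) = 1/((5 + 12)² - 193) = 1/(17² - 193) = 1/(289 - 193) = 1/96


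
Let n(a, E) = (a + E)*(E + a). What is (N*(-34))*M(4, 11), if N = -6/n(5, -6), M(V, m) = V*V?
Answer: 3264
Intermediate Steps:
M(V, m) = V²
n(a, E) = (E + a)² (n(a, E) = (E + a)*(E + a) = (E + a)²)
N = -6 (N = -6/(-6 + 5)² = -6/((-1)²) = -6/1 = -6*1 = -6)
(N*(-34))*M(4, 11) = -6*(-34)*4² = 204*16 = 3264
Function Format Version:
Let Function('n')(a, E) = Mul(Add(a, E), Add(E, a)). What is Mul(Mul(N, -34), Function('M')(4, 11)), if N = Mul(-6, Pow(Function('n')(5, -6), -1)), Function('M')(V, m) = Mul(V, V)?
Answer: 3264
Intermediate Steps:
Function('M')(V, m) = Pow(V, 2)
Function('n')(a, E) = Pow(Add(E, a), 2) (Function('n')(a, E) = Mul(Add(E, a), Add(E, a)) = Pow(Add(E, a), 2))
N = -6 (N = Mul(-6, Pow(Pow(Add(-6, 5), 2), -1)) = Mul(-6, Pow(Pow(-1, 2), -1)) = Mul(-6, Pow(1, -1)) = Mul(-6, 1) = -6)
Mul(Mul(N, -34), Function('M')(4, 11)) = Mul(Mul(-6, -34), Pow(4, 2)) = Mul(204, 16) = 3264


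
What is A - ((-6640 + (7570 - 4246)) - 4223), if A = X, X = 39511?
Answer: 47050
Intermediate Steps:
A = 39511
A - ((-6640 + (7570 - 4246)) - 4223) = 39511 - ((-6640 + (7570 - 4246)) - 4223) = 39511 - ((-6640 + 3324) - 4223) = 39511 - (-3316 - 4223) = 39511 - 1*(-7539) = 39511 + 7539 = 47050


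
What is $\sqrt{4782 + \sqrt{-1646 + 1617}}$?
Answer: $\sqrt{4782 + i \sqrt{29}} \approx 69.152 + 0.0389 i$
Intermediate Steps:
$\sqrt{4782 + \sqrt{-1646 + 1617}} = \sqrt{4782 + \sqrt{-29}} = \sqrt{4782 + i \sqrt{29}}$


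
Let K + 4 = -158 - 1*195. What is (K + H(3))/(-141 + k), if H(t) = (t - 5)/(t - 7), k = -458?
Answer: 713/1198 ≈ 0.59516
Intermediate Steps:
K = -357 (K = -4 + (-158 - 1*195) = -4 + (-158 - 195) = -4 - 353 = -357)
H(t) = (-5 + t)/(-7 + t)
(K + H(3))/(-141 + k) = (-357 + (-5 + 3)/(-7 + 3))/(-141 - 458) = (-357 - 2/(-4))/(-599) = (-357 - ¼*(-2))*(-1/599) = (-357 + ½)*(-1/599) = -713/2*(-1/599) = 713/1198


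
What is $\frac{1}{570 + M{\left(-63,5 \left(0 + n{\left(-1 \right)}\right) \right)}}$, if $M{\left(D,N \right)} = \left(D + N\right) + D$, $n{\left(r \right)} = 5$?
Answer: $\frac{1}{469} \approx 0.0021322$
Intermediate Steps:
$M{\left(D,N \right)} = N + 2 D$
$\frac{1}{570 + M{\left(-63,5 \left(0 + n{\left(-1 \right)}\right) \right)}} = \frac{1}{570 + \left(5 \left(0 + 5\right) + 2 \left(-63\right)\right)} = \frac{1}{570 + \left(5 \cdot 5 - 126\right)} = \frac{1}{570 + \left(25 - 126\right)} = \frac{1}{570 - 101} = \frac{1}{469}$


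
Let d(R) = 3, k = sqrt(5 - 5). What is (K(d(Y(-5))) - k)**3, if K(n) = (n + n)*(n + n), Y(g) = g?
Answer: 46656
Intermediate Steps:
k = 0 (k = sqrt(0) = 0)
K(n) = 4*n**2 (K(n) = (2*n)*(2*n) = 4*n**2)
(K(d(Y(-5))) - k)**3 = (4*3**2 - 1*0)**3 = (4*9 + 0)**3 = (36 + 0)**3 = 36**3 = 46656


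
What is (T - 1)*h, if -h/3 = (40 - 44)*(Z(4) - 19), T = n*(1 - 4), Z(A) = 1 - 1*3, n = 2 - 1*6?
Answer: -2772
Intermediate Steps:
n = -4 (n = 2 - 6 = -4)
Z(A) = -2 (Z(A) = 1 - 3 = -2)
T = 12 (T = -4*(1 - 4) = -4*(-3) = 12)
h = -252 (h = -3*(40 - 44)*(-2 - 19) = -(-12)*(-21) = -3*84 = -252)
(T - 1)*h = (12 - 1)*(-252) = 11*(-252) = -2772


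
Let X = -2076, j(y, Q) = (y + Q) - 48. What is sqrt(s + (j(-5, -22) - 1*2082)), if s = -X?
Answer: 9*I ≈ 9.0*I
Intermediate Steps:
j(y, Q) = -48 + Q + y (j(y, Q) = (Q + y) - 48 = -48 + Q + y)
s = 2076 (s = -1*(-2076) = 2076)
sqrt(s + (j(-5, -22) - 1*2082)) = sqrt(2076 + ((-48 - 22 - 5) - 1*2082)) = sqrt(2076 + (-75 - 2082)) = sqrt(2076 - 2157) = sqrt(-81) = 9*I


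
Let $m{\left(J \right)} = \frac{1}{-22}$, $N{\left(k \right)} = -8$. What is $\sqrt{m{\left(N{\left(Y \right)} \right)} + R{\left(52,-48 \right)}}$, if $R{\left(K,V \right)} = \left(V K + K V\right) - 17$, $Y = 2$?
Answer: $\frac{i \sqrt{2424378}}{22} \approx 70.775 i$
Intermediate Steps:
$R{\left(K,V \right)} = -17 + 2 K V$ ($R{\left(K,V \right)} = \left(K V + K V\right) - 17 = 2 K V - 17 = -17 + 2 K V$)
$m{\left(J \right)} = - \frac{1}{22}$
$\sqrt{m{\left(N{\left(Y \right)} \right)} + R{\left(52,-48 \right)}} = \sqrt{- \frac{1}{22} + \left(-17 + 2 \cdot 52 \left(-48\right)\right)} = \sqrt{- \frac{1}{22} - 5009} = \sqrt{- \frac{110199}{22}} = \frac{i \sqrt{2424378}}{22}$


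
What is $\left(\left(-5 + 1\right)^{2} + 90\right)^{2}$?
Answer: $11236$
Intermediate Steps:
$\left(\left(-5 + 1\right)^{2} + 90\right)^{2} = \left(\left(-4\right)^{2} + 90\right)^{2} = \left(16 + 90\right)^{2} = 106^{2} = 11236$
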